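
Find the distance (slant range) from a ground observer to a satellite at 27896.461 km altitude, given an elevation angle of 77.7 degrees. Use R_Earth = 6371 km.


h = 27896.461 km, el = 77.7 deg
d = -R_E*sin(el) + sqrt((R_E*sin(el))^2 + 2*R_E*h + h^2)
d = -6371.0000*sin(1.3561) + sqrt((6371.0000*0.9770456)^2 + 2*6371.0000*27896.461 + 27896.461^2)
d = 28015.8157 km

28015.8157 km


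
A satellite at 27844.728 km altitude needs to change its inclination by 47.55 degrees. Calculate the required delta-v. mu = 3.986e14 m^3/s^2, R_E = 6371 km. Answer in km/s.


r = 34215.7280 km = 3.4215728e+07 m
V = sqrt(mu/r) = 3413.1530 m/s
di = 47.55 deg = 0.8299041 rad
dV = 2*V*sin(di/2) = 2*3413.1530*sin(0.414952)
dV = 2751.9982 m/s = 2.7520 km/s

2.7520 km/s


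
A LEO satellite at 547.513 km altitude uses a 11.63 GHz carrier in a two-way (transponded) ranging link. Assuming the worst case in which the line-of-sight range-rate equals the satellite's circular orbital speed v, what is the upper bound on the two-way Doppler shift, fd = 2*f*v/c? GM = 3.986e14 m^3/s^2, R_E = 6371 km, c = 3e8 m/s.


r = 6.918513e+06 m
v = sqrt(mu/r) = 7590.3581 m/s (worst-case radial velocity)
f = 11.63 GHz = 1.163e+10 Hz
fd = 2*f*v/c = 2*1.163e+10*7590.3581/3.0e+08
fd = 588505.7659 Hz

588505.7659 Hz


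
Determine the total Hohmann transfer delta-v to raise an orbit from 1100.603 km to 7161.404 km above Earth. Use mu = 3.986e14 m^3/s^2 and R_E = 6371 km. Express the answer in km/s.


r1 = 7471.6030 km = 7.471603e+06 m
r2 = 13532.4040 km = 1.3532404e+07 m
dv1 = sqrt(mu/r1)*(sqrt(2*r2/(r1+r2)) - 1) = 987.1024 m/s
dv2 = sqrt(mu/r2)*(1 - sqrt(2*r1/(r1+r2))) = 849.5177 m/s
total dv = |dv1| + |dv2| = 987.1024 + 849.5177 = 1836.6201 m/s = 1.8366 km/s

1.8366 km/s


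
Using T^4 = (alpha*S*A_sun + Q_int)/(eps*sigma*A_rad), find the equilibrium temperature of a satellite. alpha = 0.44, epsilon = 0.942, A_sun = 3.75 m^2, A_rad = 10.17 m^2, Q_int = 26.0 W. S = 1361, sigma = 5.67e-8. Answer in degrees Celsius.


Numerator = alpha*S*A_sun + Q_int = 0.44*1361*3.75 + 26.0 = 2271.6500 W
Denominator = eps*sigma*A_rad = 0.942*5.67e-8*10.17 = 5.4319394e-07 W/K^4
T^4 = 4.1820238e+09 K^4
T = 254.3002 K = -18.8498 C

-18.8498 degrees Celsius


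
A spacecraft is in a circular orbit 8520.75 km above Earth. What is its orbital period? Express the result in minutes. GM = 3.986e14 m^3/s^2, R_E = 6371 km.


r = 14891.7500 km = 1.489175e+07 m
T = 2*pi*sqrt(r^3/mu) = 2*pi*sqrt(3.3024573e+21 / 3.986e14)
T = 18085.4711 s = 301.4245 min

301.4245 minutes


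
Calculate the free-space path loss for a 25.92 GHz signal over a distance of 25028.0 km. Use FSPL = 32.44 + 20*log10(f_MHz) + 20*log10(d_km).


f = 25.92 GHz = 25920.0000 MHz
d = 25028.0 km
FSPL = 32.44 + 20*log10(25920.0000) + 20*log10(25028.0)
FSPL = 32.44 + 88.2727 + 87.9685
FSPL = 208.6812 dB

208.6812 dB


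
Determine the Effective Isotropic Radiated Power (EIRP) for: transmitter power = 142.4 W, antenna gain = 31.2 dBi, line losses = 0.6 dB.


Pt = 142.4 W = 21.5351 dBW
EIRP = Pt_dBW + Gt - losses = 21.5351 + 31.2 - 0.6 = 52.1351 dBW

52.1351 dBW


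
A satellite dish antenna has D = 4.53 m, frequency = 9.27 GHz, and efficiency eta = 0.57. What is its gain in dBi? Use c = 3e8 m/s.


lambda = c/f = 3e8 / 9.27e+09 = 0.03236246 m
G = eta*(pi*D/lambda)^2 = 0.57*(pi*4.53/0.03236246)^2
G = 110226.9940 (linear)
G = 10*log10(110226.9940) = 50.4229 dBi

50.4229 dBi


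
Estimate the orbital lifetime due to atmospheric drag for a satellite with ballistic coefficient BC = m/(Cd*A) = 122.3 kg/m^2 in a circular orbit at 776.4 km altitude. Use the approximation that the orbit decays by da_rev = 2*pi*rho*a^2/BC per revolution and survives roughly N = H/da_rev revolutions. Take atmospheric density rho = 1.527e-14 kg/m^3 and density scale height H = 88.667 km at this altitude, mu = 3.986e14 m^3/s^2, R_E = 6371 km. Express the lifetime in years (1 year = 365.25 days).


a = R_E + alt = 7147.4000 km = 7.1474e+06 m
da_rev = 2*pi*rho*a^2/BC = 2*pi*1.527e-14*(7.1474e+06)^2/122.3 = 0.0400763927 m per revolution
N = H/da_rev = 88667.0000 m / 0.0400763927 m = 2.2124496e+06 revolutions
P = 2*pi*sqrt(a^3/mu) = 6013.5836 s
lifetime = N*P = 2.2124496e+06 * 6013.5836 = 1.3304751e+10 s = 153990.1709 days
years = 153990.1709 / 365.25 = 421.6021 years

421.6021 years


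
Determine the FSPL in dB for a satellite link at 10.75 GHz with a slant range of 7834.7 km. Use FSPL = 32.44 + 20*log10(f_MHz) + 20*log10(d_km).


f = 10.75 GHz = 10750.0000 MHz
d = 7834.7 km
FSPL = 32.44 + 20*log10(10750.0000) + 20*log10(7834.7)
FSPL = 32.44 + 80.6282 + 77.8804
FSPL = 190.9486 dB

190.9486 dB


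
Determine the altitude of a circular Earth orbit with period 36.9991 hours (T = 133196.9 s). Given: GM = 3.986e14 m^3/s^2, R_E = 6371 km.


T = 133196.9 s
r = (mu*T^2/(4*pi^2))^(1/3) = (3.986e14 * 133196.9^2 / (4*pi^2))^(1/3)
r = 5.6370938e+07 m = 56370.9383 km
alt = r - R_E = 56370.9383 - 6371 = 49999.9383 km

49999.9383 km


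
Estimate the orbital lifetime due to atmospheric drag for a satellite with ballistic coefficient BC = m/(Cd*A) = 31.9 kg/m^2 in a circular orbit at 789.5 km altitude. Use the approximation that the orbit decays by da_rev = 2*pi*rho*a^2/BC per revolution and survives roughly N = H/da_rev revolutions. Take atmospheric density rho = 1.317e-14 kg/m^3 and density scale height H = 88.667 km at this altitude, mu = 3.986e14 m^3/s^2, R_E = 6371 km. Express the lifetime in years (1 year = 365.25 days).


a = R_E + alt = 7160.5000 km = 7.1605e+06 m
da_rev = 2*pi*rho*a^2/BC = 2*pi*1.317e-14*(7.1605e+06)^2/31.9 = 0.133003068 m per revolution
N = H/da_rev = 88667.0000 m / 0.133003068 m = 666653.7957 revolutions
P = 2*pi*sqrt(a^3/mu) = 6030.1240 s
lifetime = N*P = 666653.7957 * 6030.1240 = 4.0200051e+09 s = 46527.8365 days
years = 46527.8365 / 365.25 = 127.3863 years

127.3863 years


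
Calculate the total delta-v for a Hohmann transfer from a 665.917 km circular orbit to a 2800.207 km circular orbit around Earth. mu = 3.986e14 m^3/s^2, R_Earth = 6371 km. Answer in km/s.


r1 = 7036.9170 km = 7.036917e+06 m
r2 = 9171.2070 km = 9.171207e+06 m
dv1 = sqrt(mu/r1)*(sqrt(2*r2/(r1+r2)) - 1) = 480.2082 m/s
dv2 = sqrt(mu/r2)*(1 - sqrt(2*r1/(r1+r2))) = 449.3716 m/s
total dv = |dv1| + |dv2| = 480.2082 + 449.3716 = 929.5798 m/s = 0.9295798 km/s

0.9296 km/s


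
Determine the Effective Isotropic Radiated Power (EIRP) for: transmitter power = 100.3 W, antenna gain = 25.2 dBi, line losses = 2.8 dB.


Pt = 100.3 W = 20.0130 dBW
EIRP = Pt_dBW + Gt - losses = 20.0130 + 25.2 - 2.8 = 42.4130 dBW

42.4130 dBW


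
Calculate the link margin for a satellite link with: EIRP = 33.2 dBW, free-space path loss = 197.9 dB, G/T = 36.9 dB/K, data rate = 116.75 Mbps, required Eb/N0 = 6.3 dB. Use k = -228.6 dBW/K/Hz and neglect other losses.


C/N0 = EIRP - FSPL + G/T - k = 33.2 - 197.9 + 36.9 - (-228.6)
C/N0 = 100.8000 dB-Hz
R_b = 116.75 Mbps = 1.1675e+08 bps -> 10*log10(R_b) = 80.6726 dB-Hz
Eb/N0 = C/N0 - 10*log10(R_b) = 100.8000 - 80.6726 = 20.1274 dB
Margin = Eb/N0 - Eb/N0_req = 20.1274 - 6.3 = 13.8274 dB (link closes)

13.8274 dB


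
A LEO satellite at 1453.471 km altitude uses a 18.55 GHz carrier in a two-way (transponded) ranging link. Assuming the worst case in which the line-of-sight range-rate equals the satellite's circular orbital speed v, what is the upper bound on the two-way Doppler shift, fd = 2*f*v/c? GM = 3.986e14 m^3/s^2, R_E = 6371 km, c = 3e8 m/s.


r = 7.824471e+06 m
v = sqrt(mu/r) = 7137.4184 m/s (worst-case radial velocity)
f = 18.55 GHz = 1.855e+10 Hz
fd = 2*f*v/c = 2*1.855e+10*7137.4184/3.0e+08
fd = 882660.7389 Hz

882660.7389 Hz


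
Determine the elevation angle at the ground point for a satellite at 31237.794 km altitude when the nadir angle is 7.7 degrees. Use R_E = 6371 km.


r = R_E + alt = 37608.7940 km
Law of sines in the satellite / Earth-center / ground-point triangle:
  sin(nadir)/R_E = sin(90 + el)/r  =>  cos(el) = (r/R_E)*sin(nadir)
cos(el) = (37608.7940 / 6371.0000) * sin(7.7 deg) = 0.7909369
el = arccos(0.7909369) = 37.7268 deg
(Earth-central angle = 90 - nadir - el = 44.5732 deg)

37.7268 degrees


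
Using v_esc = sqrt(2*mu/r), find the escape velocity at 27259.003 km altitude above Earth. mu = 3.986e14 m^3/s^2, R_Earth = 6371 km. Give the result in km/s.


r = 6371.0 + 27259.003 = 33630.0030 km = 3.3630003e+07 m
v_esc = sqrt(2*mu/r) = sqrt(2*3.986e14 / 3.3630003e+07)
v_esc = 4868.7805 m/s = 4.8688 km/s

4.8688 km/s


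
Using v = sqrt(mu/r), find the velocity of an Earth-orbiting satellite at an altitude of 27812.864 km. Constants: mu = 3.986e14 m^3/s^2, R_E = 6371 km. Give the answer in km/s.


r = R_E + alt = 6371.0 + 27812.864 = 34183.8640 km = 3.4183864e+07 m
v = sqrt(mu/r) = sqrt(3.986e14 / 3.4183864e+07) = 3414.7434 m/s = 3.4147 km/s

3.4147 km/s


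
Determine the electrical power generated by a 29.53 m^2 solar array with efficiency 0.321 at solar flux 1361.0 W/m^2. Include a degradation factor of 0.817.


P = area * eta * S * degradation
P = 29.53 * 0.321 * 1361.0 * 0.817
P = 10540.1954 W

10540.1954 W


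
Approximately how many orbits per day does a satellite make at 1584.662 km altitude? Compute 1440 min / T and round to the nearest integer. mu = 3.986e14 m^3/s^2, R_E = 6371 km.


r = 7.955662e+06 m
T = 2*pi*sqrt(r^3/mu) = 7061.9674 s = 117.6995 min
revs/day = 1440 / 117.6995 = 12.2346
Rounded: 12 revolutions per day

12 revolutions per day


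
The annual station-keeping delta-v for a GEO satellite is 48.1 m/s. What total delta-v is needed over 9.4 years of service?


dV = rate * years = 48.1 * 9.4
dV = 452.1400 m/s

452.1400 m/s


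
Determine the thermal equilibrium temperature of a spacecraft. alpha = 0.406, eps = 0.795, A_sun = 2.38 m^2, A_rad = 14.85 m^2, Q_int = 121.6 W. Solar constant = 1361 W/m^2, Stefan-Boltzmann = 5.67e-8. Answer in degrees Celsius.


Numerator = alpha*S*A_sun + Q_int = 0.406*1361*2.38 + 121.6 = 1436.7071 W
Denominator = eps*sigma*A_rad = 0.795*5.67e-8*14.85 = 6.6938603e-07 W/K^4
T^4 = 2.1463058e+09 K^4
T = 215.2400 K = -57.9100 C

-57.9100 degrees Celsius


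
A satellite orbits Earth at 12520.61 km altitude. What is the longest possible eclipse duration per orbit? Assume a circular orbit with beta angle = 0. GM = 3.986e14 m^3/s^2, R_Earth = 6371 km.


r = 18891.6100 km
T = 430.6887 min
Eclipse fraction = arcsin(R_E/r)/pi = arcsin(6371.0000/18891.6100)/pi
= arcsin(0.3372397)/pi = 0.1094933
Eclipse duration = 0.1094933 * 430.6887 = 47.1575 min

47.1575 minutes


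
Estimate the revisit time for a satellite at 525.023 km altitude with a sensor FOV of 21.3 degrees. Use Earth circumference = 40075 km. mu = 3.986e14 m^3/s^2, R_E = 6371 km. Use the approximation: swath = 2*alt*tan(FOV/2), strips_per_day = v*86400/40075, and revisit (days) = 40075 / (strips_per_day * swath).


swath = 2*525.023*tan(0.1858776) = 197.4594 km
v = sqrt(mu/r) = 7602.7253 m/s = 7.6027 km/s
strips/day = v*86400/40075 = 7.6027*86400/40075 = 16.3912
coverage/day = strips * swath = 16.3912 * 197.4594 = 3236.5865 km
revisit = 40075 / 3236.5865 = 12.3819 days

12.3819 days


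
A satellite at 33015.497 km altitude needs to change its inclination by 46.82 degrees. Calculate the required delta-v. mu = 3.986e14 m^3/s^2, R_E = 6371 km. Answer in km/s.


r = 39386.4970 km = 3.9386497e+07 m
V = sqrt(mu/r) = 3181.2293 m/s
di = 46.82 deg = 0.8171632 rad
dV = 2*V*sin(di/2) = 2*3181.2293*sin(0.4085816)
dV = 2527.8561 m/s = 2.5279 km/s

2.5279 km/s


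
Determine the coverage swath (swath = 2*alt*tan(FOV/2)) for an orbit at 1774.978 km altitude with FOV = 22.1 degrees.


FOV = 22.1 deg = 0.3857178 rad
swath = 2 * alt * tan(FOV/2) = 2 * 1774.978 * tan(0.1928589)
swath = 2 * 1774.978 * 0.1952861
swath = 693.2571 km

693.2571 km


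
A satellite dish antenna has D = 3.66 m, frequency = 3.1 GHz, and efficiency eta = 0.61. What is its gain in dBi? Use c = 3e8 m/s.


lambda = c/f = 3e8 / 3.1e+09 = 0.09677419 m
G = eta*(pi*D/lambda)^2 = 0.61*(pi*3.66/0.09677419)^2
G = 8611.3775 (linear)
G = 10*log10(8611.3775) = 39.3507 dBi

39.3507 dBi


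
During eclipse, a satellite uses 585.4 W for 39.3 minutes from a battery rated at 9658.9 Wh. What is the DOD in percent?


E_used = P * t / 60 = 585.4 * 39.3 / 60 = 383.4370 Wh
DOD = E_used / E_total * 100 = 383.4370 / 9658.9 * 100
DOD = 3.9698 %

3.9698 %


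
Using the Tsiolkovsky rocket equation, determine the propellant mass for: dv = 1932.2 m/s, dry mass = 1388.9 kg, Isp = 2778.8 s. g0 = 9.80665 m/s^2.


ve = Isp * g0 = 2778.8 * 9.80665 = 27250.719020 m/s
mass ratio = exp(dv/ve) = exp(1932.2/27250.719020) = 1.07347876
m_prop = m_dry * (mr - 1) = 1388.9 * (1.07347876 - 1)
m_prop = 102.0546 kg

102.0546 kg


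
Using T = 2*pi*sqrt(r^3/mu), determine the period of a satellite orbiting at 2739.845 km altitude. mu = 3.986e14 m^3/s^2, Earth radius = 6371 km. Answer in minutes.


r = 9110.8450 km = 9.110845e+06 m
T = 2*pi*sqrt(r^3/mu) = 2*pi*sqrt(7.5626844e+20 / 3.986e14)
T = 8654.6440 s = 144.2441 min

144.2441 minutes


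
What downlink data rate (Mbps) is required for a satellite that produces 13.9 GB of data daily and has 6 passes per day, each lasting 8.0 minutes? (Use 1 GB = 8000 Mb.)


total contact time = 6 * 8.0 * 60 = 2880.0000 s
data = 13.9 GB = 111200.0000 Mb
rate = 111200.0000 / 2880.0000 = 38.6111 Mbps

38.6111 Mbps


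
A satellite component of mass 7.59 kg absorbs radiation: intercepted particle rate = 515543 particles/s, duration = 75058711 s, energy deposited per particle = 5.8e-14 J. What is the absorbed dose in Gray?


Total energy deposited = rate * time * E_per
  = 515543 * 75058711 * 5.8e-14 = 2.2444 J
Dose = E_total / mass = 2.2444 / 7.59
Dose = 0.2957006 Gy

0.2957 Gy


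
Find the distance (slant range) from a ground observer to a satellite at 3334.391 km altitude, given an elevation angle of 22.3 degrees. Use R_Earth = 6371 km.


h = 3334.391 km, el = 22.3 deg
d = -R_E*sin(el) + sqrt((R_E*sin(el))^2 + 2*R_E*h + h^2)
d = -6371.0000*sin(0.3892084) + sqrt((6371.0000*0.3794562)^2 + 2*6371.0000*3334.391 + 3334.391^2)
d = 5292.8255 km

5292.8255 km


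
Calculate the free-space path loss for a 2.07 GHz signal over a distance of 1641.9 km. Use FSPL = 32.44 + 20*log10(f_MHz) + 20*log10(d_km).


f = 2.07 GHz = 2070.0000 MHz
d = 1641.9 km
FSPL = 32.44 + 20*log10(2070.0000) + 20*log10(1641.9)
FSPL = 32.44 + 66.3194 + 64.3069
FSPL = 163.0663 dB

163.0663 dB


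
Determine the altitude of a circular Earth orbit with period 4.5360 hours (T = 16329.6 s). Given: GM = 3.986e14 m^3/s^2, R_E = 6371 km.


T = 16329.6 s
r = (mu*T^2/(4*pi^2))^(1/3) = (3.986e14 * 16329.6^2 / (4*pi^2))^(1/3)
r = 1.3911572e+07 m = 13911.5723 km
alt = r - R_E = 13911.5723 - 6371 = 7540.5723 km

7540.5723 km


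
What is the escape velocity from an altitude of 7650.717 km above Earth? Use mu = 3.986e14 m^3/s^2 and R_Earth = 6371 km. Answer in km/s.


r = 6371.0 + 7650.717 = 14021.7170 km = 1.4021717e+07 m
v_esc = sqrt(2*mu/r) = sqrt(2*3.986e14 / 1.4021717e+07)
v_esc = 7540.2031 m/s = 7.5402 km/s

7.5402 km/s


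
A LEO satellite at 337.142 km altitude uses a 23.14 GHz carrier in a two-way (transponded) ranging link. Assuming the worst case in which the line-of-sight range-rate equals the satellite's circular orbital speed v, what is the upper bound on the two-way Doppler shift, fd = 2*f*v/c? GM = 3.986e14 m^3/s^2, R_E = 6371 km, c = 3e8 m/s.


r = 6.708142e+06 m
v = sqrt(mu/r) = 7708.4582 m/s (worst-case radial velocity)
f = 23.14 GHz = 2.314e+10 Hz
fd = 2*f*v/c = 2*2.314e+10*7708.4582/3.0e+08
fd = 1.1891582e+06 Hz

1.1892e+06 Hz


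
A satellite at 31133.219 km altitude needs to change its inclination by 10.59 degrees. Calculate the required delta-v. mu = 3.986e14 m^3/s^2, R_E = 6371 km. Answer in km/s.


r = 37504.2190 km = 3.7504219e+07 m
V = sqrt(mu/r) = 3260.0825 m/s
di = 10.59 deg = 0.1848304 rad
dV = 2*V*sin(di/2) = 2*3260.0825*sin(0.09241518)
dV = 601.7049 m/s = 0.6017049 km/s

0.6017 km/s


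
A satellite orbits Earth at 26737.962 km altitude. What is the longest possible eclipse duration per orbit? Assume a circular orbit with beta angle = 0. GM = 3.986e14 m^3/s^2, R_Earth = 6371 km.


r = 33108.9620 km
T = 999.2596 min
Eclipse fraction = arcsin(R_E/r)/pi = arcsin(6371.0000/33108.9620)/pi
= arcsin(0.1924252)/pi = 0.06163529
Eclipse duration = 0.06163529 * 999.2596 = 61.5897 min

61.5897 minutes


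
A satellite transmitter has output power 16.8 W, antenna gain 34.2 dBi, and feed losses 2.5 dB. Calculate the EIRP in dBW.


Pt = 16.8 W = 12.2531 dBW
EIRP = Pt_dBW + Gt - losses = 12.2531 + 34.2 - 2.5 = 43.9531 dBW

43.9531 dBW


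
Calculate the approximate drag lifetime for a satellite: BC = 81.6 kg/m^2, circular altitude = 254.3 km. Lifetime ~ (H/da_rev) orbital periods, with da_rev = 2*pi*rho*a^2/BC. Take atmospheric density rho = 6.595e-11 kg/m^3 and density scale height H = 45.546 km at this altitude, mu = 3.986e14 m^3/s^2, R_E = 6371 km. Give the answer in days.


a = R_E + alt = 6625.3000 km = 6.6253e+06 m
da_rev = 2*pi*rho*a^2/BC = 2*pi*6.595e-11*(6.6253e+06)^2/81.6 = 222.902842 m per revolution
N = H/da_rev = 45546.0000 m / 222.902842 m = 204.3312 revolutions
P = 2*pi*sqrt(a^3/mu) = 5366.8511 s
lifetime = N*P = 204.3312 * 5366.8511 = 1.096615e+06 s = 12.6923 days

12.6923 days


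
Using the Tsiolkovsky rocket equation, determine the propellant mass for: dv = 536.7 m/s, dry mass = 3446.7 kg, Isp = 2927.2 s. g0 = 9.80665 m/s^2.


ve = Isp * g0 = 2927.2 * 9.80665 = 28706.025880 m/s
mass ratio = exp(dv/ve) = exp(536.7/28706.025880) = 1.01887230
m_prop = m_dry * (mr - 1) = 3446.7 * (1.01887230 - 1)
m_prop = 65.0471 kg

65.0471 kg


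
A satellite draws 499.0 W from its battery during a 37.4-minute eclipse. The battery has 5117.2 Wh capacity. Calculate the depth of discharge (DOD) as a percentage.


E_used = P * t / 60 = 499.0 * 37.4 / 60 = 311.0433 Wh
DOD = E_used / E_total * 100 = 311.0433 / 5117.2 * 100
DOD = 6.0784 %

6.0784 %


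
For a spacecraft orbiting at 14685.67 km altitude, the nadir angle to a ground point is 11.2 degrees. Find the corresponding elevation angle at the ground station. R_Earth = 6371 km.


r = R_E + alt = 21056.6700 km
Law of sines in the satellite / Earth-center / ground-point triangle:
  sin(nadir)/R_E = sin(90 + el)/r  =>  cos(el) = (r/R_E)*sin(nadir)
cos(el) = (21056.6700 / 6371.0000) * sin(11.2 deg) = 0.6419602
el = arccos(0.6419602) = 50.0619 deg
(Earth-central angle = 90 - nadir - el = 28.7381 deg)

50.0619 degrees


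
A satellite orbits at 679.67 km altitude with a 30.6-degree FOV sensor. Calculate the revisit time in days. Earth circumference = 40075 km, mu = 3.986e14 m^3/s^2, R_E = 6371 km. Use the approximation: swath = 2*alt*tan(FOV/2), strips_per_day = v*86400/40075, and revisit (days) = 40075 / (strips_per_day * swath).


swath = 2*679.67*tan(0.2670354) = 371.8733 km
v = sqrt(mu/r) = 7518.8852 m/s = 7.5189 km/s
strips/day = v*86400/40075 = 7.5189*86400/40075 = 16.2104
coverage/day = strips * swath = 16.2104 * 371.8733 = 6028.2147 km
revisit = 40075 / 6028.2147 = 6.6479 days

6.6479 days


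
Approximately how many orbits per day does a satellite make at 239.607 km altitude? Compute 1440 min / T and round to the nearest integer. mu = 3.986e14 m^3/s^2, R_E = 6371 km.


r = 6.610607e+06 m
T = 2*pi*sqrt(r^3/mu) = 5349.0078 s = 89.1501 min
revs/day = 1440 / 89.1501 = 16.1525
Rounded: 16 revolutions per day

16 revolutions per day


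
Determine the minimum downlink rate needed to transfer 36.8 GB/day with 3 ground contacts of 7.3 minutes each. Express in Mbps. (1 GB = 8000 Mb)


total contact time = 3 * 7.3 * 60 = 1314.0000 s
data = 36.8 GB = 294400.0000 Mb
rate = 294400.0000 / 1314.0000 = 224.0487 Mbps

224.0487 Mbps


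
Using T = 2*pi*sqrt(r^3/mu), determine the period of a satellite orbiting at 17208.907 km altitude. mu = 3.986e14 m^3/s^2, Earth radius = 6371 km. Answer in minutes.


r = 23579.9070 km = 2.3579907e+07 m
T = 2*pi*sqrt(r^3/mu) = 2*pi*sqrt(1.3110712e+22 / 3.986e14)
T = 36034.9856 s = 600.5831 min

600.5831 minutes


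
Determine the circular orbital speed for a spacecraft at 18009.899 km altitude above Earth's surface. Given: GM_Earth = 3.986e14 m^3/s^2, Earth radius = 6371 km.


r = R_E + alt = 6371.0 + 18009.899 = 24380.8990 km = 2.4380899e+07 m
v = sqrt(mu/r) = sqrt(3.986e14 / 2.4380899e+07) = 4043.3728 m/s = 4.0434 km/s

4.0434 km/s


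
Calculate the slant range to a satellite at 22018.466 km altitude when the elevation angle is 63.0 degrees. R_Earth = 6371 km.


h = 22018.466 km, el = 63.0 deg
d = -R_E*sin(el) + sqrt((R_E*sin(el))^2 + 2*R_E*h + h^2)
d = -6371.0000*sin(1.0996) + sqrt((6371.0000*0.8910065)^2 + 2*6371.0000*22018.466 + 22018.466^2)
d = 22565.1388 km

22565.1388 km


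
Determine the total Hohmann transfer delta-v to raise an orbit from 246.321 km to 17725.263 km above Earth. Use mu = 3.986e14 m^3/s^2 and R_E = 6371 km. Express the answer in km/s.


r1 = 6617.3210 km = 6.617321e+06 m
r2 = 24096.2630 km = 2.4096263e+07 m
dv1 = sqrt(mu/r1)*(sqrt(2*r2/(r1+r2)) - 1) = 1960.7460 m/s
dv2 = sqrt(mu/r2)*(1 - sqrt(2*r1/(r1+r2))) = 1397.3474 m/s
total dv = |dv1| + |dv2| = 1960.7460 + 1397.3474 = 3358.0934 m/s = 3.3581 km/s

3.3581 km/s


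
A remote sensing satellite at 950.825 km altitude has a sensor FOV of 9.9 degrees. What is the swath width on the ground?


FOV = 9.9 deg = 0.1727876 rad
swath = 2 * alt * tan(FOV/2) = 2 * 950.825 * tan(0.0863938)
swath = 2 * 950.825 * 0.08660939
swath = 164.7007 km

164.7007 km


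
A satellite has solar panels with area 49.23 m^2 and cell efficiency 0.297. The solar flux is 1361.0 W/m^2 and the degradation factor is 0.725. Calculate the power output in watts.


P = area * eta * S * degradation
P = 49.23 * 0.297 * 1361.0 * 0.725
P = 14427.2121 W

14427.2121 W


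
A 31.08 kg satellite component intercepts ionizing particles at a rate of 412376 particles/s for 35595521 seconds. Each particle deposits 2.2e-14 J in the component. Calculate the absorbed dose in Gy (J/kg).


Total energy deposited = rate * time * E_per
  = 412376 * 35595521 * 2.2e-14 = 0.3229322 J
Dose = E_total / mass = 0.3229322 / 31.08
Dose = 0.01039036 Gy

0.0104 Gy


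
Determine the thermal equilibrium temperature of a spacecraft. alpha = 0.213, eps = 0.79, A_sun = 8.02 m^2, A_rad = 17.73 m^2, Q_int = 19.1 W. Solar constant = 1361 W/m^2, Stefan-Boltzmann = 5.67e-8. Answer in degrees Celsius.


Numerator = alpha*S*A_sun + Q_int = 0.213*1361*8.02 + 19.1 = 2344.0419 W
Denominator = eps*sigma*A_rad = 0.79*5.67e-8*17.73 = 7.9417989e-07 W/K^4
T^4 = 2.9515251e+09 K^4
T = 233.0835 K = -40.0665 C

-40.0665 degrees Celsius


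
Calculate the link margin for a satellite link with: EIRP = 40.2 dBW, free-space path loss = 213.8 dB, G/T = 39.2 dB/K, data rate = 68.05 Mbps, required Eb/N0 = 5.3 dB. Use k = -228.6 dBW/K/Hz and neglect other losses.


C/N0 = EIRP - FSPL + G/T - k = 40.2 - 213.8 + 39.2 - (-228.6)
C/N0 = 94.2000 dB-Hz
R_b = 68.05 Mbps = 6.805e+07 bps -> 10*log10(R_b) = 78.3283 dB-Hz
Eb/N0 = C/N0 - 10*log10(R_b) = 94.2000 - 78.3283 = 15.8717 dB
Margin = Eb/N0 - Eb/N0_req = 15.8717 - 5.3 = 10.5717 dB (link closes)

10.5717 dB


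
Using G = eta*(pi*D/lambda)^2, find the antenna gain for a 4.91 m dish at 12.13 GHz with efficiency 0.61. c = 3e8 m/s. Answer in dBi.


lambda = c/f = 3e8 / 1.213e+10 = 0.02473207 m
G = eta*(pi*D/lambda)^2 = 0.61*(pi*4.91/0.02473207)^2
G = 237285.7495 (linear)
G = 10*log10(237285.7495) = 53.7527 dBi

53.7527 dBi


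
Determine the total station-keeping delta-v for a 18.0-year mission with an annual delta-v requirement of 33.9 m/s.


dV = rate * years = 33.9 * 18.0
dV = 610.2000 m/s

610.2000 m/s


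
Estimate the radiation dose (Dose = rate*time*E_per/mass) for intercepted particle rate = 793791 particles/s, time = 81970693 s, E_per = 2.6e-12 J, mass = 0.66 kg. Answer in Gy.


Total energy deposited = rate * time * E_per
  = 793791 * 81970693 * 2.6e-12 = 169.1758 J
Dose = E_total / mass = 169.1758 / 0.66
Dose = 256.3269 Gy

256.3269 Gy


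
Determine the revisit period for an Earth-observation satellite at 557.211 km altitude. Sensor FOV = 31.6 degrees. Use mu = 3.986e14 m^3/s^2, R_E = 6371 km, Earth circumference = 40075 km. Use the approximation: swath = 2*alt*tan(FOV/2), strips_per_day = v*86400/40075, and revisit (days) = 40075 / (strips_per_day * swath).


swath = 2*557.211*tan(0.275762) = 315.3496 km
v = sqrt(mu/r) = 7585.0438 m/s = 7.5850 km/s
strips/day = v*86400/40075 = 7.5850*86400/40075 = 16.3530
coverage/day = strips * swath = 16.3530 * 315.3496 = 5156.9230 km
revisit = 40075 / 5156.9230 = 7.7711 days

7.7711 days


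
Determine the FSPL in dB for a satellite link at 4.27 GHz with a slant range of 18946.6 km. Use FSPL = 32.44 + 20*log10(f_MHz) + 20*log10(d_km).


f = 4.27 GHz = 4270.0000 MHz
d = 18946.6 km
FSPL = 32.44 + 20*log10(4270.0000) + 20*log10(18946.6)
FSPL = 32.44 + 72.6086 + 85.5506
FSPL = 190.5992 dB

190.5992 dB


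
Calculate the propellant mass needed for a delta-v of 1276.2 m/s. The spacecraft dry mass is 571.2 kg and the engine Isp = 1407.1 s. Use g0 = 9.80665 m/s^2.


ve = Isp * g0 = 1407.1 * 9.80665 = 13798.937215 m/s
mass ratio = exp(dv/ve) = exp(1276.2/13798.937215) = 1.09689711
m_prop = m_dry * (mr - 1) = 571.2 * (1.09689711 - 1)
m_prop = 55.3476 kg

55.3476 kg


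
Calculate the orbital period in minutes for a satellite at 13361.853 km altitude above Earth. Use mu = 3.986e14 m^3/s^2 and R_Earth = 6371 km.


r = 19732.8530 km = 1.9732853e+07 m
T = 2*pi*sqrt(r^3/mu) = 2*pi*sqrt(7.6836866e+21 / 3.986e14)
T = 27586.4643 s = 459.7744 min

459.7744 minutes


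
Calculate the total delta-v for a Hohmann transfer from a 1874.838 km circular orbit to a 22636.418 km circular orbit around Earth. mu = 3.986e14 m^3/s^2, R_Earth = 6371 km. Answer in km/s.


r1 = 8245.8380 km = 8.245838e+06 m
r2 = 29007.4180 km = 2.9007418e+07 m
dv1 = sqrt(mu/r1)*(sqrt(2*r2/(r1+r2)) - 1) = 1723.7179 m/s
dv2 = sqrt(mu/r2)*(1 - sqrt(2*r1/(r1+r2))) = 1240.5227 m/s
total dv = |dv1| + |dv2| = 1723.7179 + 1240.5227 = 2964.2406 m/s = 2.9642 km/s

2.9642 km/s


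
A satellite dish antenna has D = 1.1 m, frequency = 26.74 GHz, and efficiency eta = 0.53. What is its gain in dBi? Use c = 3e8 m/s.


lambda = c/f = 3e8 / 2.674e+10 = 0.01121915 m
G = eta*(pi*D/lambda)^2 = 0.53*(pi*1.1/0.01121915)^2
G = 50285.3274 (linear)
G = 10*log10(50285.3274) = 47.0144 dBi

47.0144 dBi


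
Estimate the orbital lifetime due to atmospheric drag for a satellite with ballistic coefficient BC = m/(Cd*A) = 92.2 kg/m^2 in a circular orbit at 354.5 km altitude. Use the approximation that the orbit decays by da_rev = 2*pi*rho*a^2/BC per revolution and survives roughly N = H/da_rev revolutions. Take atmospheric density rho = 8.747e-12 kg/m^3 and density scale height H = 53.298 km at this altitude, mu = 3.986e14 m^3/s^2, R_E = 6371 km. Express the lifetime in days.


a = R_E + alt = 6725.5000 km = 6.7255e+06 m
da_rev = 2*pi*rho*a^2/BC = 2*pi*8.747e-12*(6.7255e+06)^2/92.2 = 26.962318 m per revolution
N = H/da_rev = 53298.0000 m / 26.962318 m = 1976.7588 revolutions
P = 2*pi*sqrt(a^3/mu) = 5489.0614 s
lifetime = N*P = 1976.7588 * 5489.0614 = 1.085055e+07 s = 125.5851 days

125.5851 days


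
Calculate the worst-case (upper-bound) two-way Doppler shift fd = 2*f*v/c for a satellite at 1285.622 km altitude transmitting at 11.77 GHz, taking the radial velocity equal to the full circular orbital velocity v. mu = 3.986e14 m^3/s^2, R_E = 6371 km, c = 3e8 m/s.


r = 7.656622e+06 m
v = sqrt(mu/r) = 7215.2277 m/s (worst-case radial velocity)
f = 11.77 GHz = 1.177e+10 Hz
fd = 2*f*v/c = 2*1.177e+10*7215.2277/3.0e+08
fd = 566154.8701 Hz

566154.8701 Hz


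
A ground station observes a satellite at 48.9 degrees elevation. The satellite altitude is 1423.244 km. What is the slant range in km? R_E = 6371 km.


h = 1423.244 km, el = 48.9 deg
d = -R_E*sin(el) + sqrt((R_E*sin(el))^2 + 2*R_E*h + h^2)
d = -6371.0000*sin(0.853466) + sqrt((6371.0000*0.7535634)^2 + 2*6371.0000*1423.244 + 1423.244^2)
d = 1772.4594 km

1772.4594 km


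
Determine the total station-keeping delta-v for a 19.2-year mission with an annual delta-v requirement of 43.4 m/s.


dV = rate * years = 43.4 * 19.2
dV = 833.2800 m/s

833.2800 m/s


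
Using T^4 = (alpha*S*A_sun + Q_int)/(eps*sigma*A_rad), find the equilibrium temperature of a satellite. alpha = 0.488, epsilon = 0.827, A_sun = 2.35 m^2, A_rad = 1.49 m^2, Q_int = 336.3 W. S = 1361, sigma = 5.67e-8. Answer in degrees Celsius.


Numerator = alpha*S*A_sun + Q_int = 0.488*1361*2.35 + 336.3 = 1897.0948 W
Denominator = eps*sigma*A_rad = 0.827*5.67e-8*1.49 = 6.9867441e-08 W/K^4
T^4 = 2.7152773e+10 K^4
T = 405.9322 K = 132.7822 C

132.7822 degrees Celsius


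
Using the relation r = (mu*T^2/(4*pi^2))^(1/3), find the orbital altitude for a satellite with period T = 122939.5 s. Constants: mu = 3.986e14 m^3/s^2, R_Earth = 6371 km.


T = 122939.5 s
r = (mu*T^2/(4*pi^2))^(1/3) = (3.986e14 * 122939.5^2 / (4*pi^2))^(1/3)
r = 5.3438404e+07 m = 53438.4042 km
alt = r - R_E = 53438.4042 - 6371 = 47067.4042 km

47067.4042 km


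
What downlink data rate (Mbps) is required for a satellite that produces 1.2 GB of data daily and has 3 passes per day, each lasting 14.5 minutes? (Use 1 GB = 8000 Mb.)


total contact time = 3 * 14.5 * 60 = 2610.0000 s
data = 1.2 GB = 9600.0000 Mb
rate = 9600.0000 / 2610.0000 = 3.6782 Mbps

3.6782 Mbps


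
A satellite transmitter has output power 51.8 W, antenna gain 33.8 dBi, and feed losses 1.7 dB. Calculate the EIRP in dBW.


Pt = 51.8 W = 17.1433 dBW
EIRP = Pt_dBW + Gt - losses = 17.1433 + 33.8 - 1.7 = 49.2433 dBW

49.2433 dBW


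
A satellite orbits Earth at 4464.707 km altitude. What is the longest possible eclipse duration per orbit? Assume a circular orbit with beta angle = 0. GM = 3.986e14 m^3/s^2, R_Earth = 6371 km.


r = 10835.7070 km
T = 187.0880 min
Eclipse fraction = arcsin(R_E/r)/pi = arcsin(6371.0000/10835.7070)/pi
= arcsin(0.5879635)/pi = 0.2000701
Eclipse duration = 0.2000701 * 187.0880 = 37.4307 min

37.4307 minutes


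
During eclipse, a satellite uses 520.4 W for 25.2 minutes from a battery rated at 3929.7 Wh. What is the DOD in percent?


E_used = P * t / 60 = 520.4 * 25.2 / 60 = 218.5680 Wh
DOD = E_used / E_total * 100 = 218.5680 / 3929.7 * 100
DOD = 5.5620 %

5.5620 %


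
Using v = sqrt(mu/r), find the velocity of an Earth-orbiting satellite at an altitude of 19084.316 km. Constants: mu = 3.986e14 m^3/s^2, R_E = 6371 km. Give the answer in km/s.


r = R_E + alt = 6371.0 + 19084.316 = 25455.3160 km = 2.5455316e+07 m
v = sqrt(mu/r) = sqrt(3.986e14 / 2.5455316e+07) = 3957.1216 m/s = 3.9571 km/s

3.9571 km/s


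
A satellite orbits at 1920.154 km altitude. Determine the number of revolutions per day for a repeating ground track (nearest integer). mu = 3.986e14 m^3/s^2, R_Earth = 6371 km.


r = 8.291154e+06 m
T = 2*pi*sqrt(r^3/mu) = 7513.3513 s = 125.2225 min
revs/day = 1440 / 125.2225 = 11.4995
Rounded: 11 revolutions per day

11 revolutions per day


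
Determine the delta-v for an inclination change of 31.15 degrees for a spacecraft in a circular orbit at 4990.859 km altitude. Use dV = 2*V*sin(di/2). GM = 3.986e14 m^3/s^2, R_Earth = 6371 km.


r = 11361.8590 km = 1.1361859e+07 m
V = sqrt(mu/r) = 5923.0302 m/s
di = 31.15 deg = 0.5436701 rad
dV = 2*V*sin(di/2) = 2*5923.0302*sin(0.271835)
dV = 3180.6617 m/s = 3.1807 km/s

3.1807 km/s


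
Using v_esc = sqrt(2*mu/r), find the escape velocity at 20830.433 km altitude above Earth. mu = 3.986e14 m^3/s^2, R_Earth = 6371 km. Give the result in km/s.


r = 6371.0 + 20830.433 = 27201.4330 km = 2.7201433e+07 m
v_esc = sqrt(2*mu/r) = sqrt(2*3.986e14 / 2.7201433e+07)
v_esc = 5413.6198 m/s = 5.4136 km/s

5.4136 km/s


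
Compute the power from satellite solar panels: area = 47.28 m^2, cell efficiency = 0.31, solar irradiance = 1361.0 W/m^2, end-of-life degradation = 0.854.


P = area * eta * S * degradation
P = 47.28 * 0.31 * 1361.0 * 0.854
P = 17035.5107 W

17035.5107 W


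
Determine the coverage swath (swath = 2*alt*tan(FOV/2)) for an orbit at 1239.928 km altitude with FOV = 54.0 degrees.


FOV = 54.0 deg = 0.9424778 rad
swath = 2 * alt * tan(FOV/2) = 2 * 1239.928 * tan(0.4712389)
swath = 2 * 1239.928 * 0.5095254
swath = 1263.5497 km

1263.5497 km


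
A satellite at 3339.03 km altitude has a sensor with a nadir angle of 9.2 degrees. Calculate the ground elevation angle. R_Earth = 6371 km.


r = R_E + alt = 9710.0300 km
Law of sines in the satellite / Earth-center / ground-point triangle:
  sin(nadir)/R_E = sin(90 + el)/r  =>  cos(el) = (r/R_E)*sin(nadir)
cos(el) = (9710.0300 / 6371.0000) * sin(9.2 deg) = 0.2436746
el = arccos(0.2436746) = 75.8965 deg
(Earth-central angle = 90 - nadir - el = 4.9035 deg)

75.8965 degrees


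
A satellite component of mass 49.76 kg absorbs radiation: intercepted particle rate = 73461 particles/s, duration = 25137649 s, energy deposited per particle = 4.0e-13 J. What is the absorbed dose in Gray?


Total energy deposited = rate * time * E_per
  = 73461 * 25137649 * 4.0e-13 = 0.7386547 J
Dose = E_total / mass = 0.7386547 / 49.76
Dose = 0.01484435 Gy

0.0148 Gy


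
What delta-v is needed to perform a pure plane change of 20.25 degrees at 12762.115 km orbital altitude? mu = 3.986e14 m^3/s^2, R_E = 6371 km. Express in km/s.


r = 19133.1150 km = 1.9133115e+07 m
V = sqrt(mu/r) = 4564.3171 m/s
di = 20.25 deg = 0.3534292 rad
dV = 2*V*sin(di/2) = 2*4564.3171*sin(0.1767146)
dV = 1604.7799 m/s = 1.6048 km/s

1.6048 km/s


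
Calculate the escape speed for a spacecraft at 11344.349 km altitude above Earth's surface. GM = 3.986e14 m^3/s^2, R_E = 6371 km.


r = 6371.0 + 11344.349 = 17715.3490 km = 1.7715349e+07 m
v_esc = sqrt(2*mu/r) = sqrt(2*3.986e14 / 1.7715349e+07)
v_esc = 6708.2430 m/s = 6.7082 km/s

6.7082 km/s


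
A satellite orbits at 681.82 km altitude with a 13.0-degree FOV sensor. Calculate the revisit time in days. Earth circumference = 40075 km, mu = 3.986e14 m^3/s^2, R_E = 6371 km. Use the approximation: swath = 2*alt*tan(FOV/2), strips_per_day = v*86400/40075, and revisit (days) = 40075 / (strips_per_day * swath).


swath = 2*681.82*tan(0.1134464) = 155.3672 km
v = sqrt(mu/r) = 7517.7391 m/s = 7.5177 km/s
strips/day = v*86400/40075 = 7.5177*86400/40075 = 16.2079
coverage/day = strips * swath = 16.2079 * 155.3672 = 2518.1794 km
revisit = 40075 / 2518.1794 = 15.9143 days

15.9143 days


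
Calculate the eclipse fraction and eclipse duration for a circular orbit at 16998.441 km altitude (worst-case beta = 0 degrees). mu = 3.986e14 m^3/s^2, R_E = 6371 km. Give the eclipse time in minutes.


r = 23369.4410 km
T = 592.5602 min
Eclipse fraction = arcsin(R_E/r)/pi = arcsin(6371.0000/23369.4410)/pi
= arcsin(0.272621)/pi = 0.0878905
Eclipse duration = 0.0878905 * 592.5602 = 52.0804 min

52.0804 minutes


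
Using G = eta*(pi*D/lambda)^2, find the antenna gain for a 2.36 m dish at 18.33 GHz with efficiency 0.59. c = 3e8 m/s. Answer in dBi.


lambda = c/f = 3e8 / 1.833e+10 = 0.01636661 m
G = eta*(pi*D/lambda)^2 = 0.59*(pi*2.36/0.01636661)^2
G = 121076.0331 (linear)
G = 10*log10(121076.0331) = 50.8306 dBi

50.8306 dBi


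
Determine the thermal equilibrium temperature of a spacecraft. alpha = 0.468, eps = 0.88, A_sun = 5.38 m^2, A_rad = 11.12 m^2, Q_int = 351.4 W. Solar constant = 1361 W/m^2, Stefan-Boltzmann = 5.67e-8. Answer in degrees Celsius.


Numerator = alpha*S*A_sun + Q_int = 0.468*1361*5.38 + 351.4 = 3778.1802 W
Denominator = eps*sigma*A_rad = 0.88*5.67e-8*11.12 = 5.5484352e-07 W/K^4
T^4 = 6.8094519e+09 K^4
T = 287.2619 K = 14.1119 C

14.1119 degrees Celsius


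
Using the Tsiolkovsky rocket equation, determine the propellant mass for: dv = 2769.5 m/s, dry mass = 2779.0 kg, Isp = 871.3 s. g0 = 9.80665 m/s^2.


ve = Isp * g0 = 871.3 * 9.80665 = 8544.534145 m/s
mass ratio = exp(dv/ve) = exp(2769.5/8544.534145) = 1.38282061
m_prop = m_dry * (mr - 1) = 2779.0 * (1.38282061 - 1)
m_prop = 1063.8585 kg

1063.8585 kg


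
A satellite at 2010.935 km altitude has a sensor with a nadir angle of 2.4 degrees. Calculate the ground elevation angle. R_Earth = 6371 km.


r = R_E + alt = 8381.9350 km
Law of sines in the satellite / Earth-center / ground-point triangle:
  sin(nadir)/R_E = sin(90 + el)/r  =>  cos(el) = (r/R_E)*sin(nadir)
cos(el) = (8381.9350 / 6371.0000) * sin(2.4 deg) = 0.05509324
el = arccos(0.05509324) = 86.8418 deg
(Earth-central angle = 90 - nadir - el = 0.758209 deg)

86.8418 degrees


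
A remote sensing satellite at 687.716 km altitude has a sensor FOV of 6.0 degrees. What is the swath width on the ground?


FOV = 6.0 deg = 0.1047198 rad
swath = 2 * alt * tan(FOV/2) = 2 * 687.716 * tan(0.05235988)
swath = 2 * 687.716 * 0.05240778
swath = 72.0833 km

72.0833 km


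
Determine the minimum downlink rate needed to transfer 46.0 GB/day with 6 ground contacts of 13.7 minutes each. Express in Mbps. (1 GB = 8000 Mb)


total contact time = 6 * 13.7 * 60 = 4932.0000 s
data = 46.0 GB = 368000.0000 Mb
rate = 368000.0000 / 4932.0000 = 74.6148 Mbps

74.6148 Mbps


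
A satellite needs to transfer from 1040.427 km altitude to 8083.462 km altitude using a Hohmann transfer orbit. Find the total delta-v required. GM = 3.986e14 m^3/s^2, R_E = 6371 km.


r1 = 7411.4270 km = 7.411427e+06 m
r2 = 14454.4620 km = 1.4454462e+07 m
dv1 = sqrt(mu/r1)*(sqrt(2*r2/(r1+r2)) - 1) = 1098.7705 m/s
dv2 = sqrt(mu/r2)*(1 - sqrt(2*r1/(r1+r2))) = 927.6653 m/s
total dv = |dv1| + |dv2| = 1098.7705 + 927.6653 = 2026.4358 m/s = 2.0264 km/s

2.0264 km/s


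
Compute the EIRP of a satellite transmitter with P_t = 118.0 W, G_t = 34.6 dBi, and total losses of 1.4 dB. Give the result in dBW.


Pt = 118.0 W = 20.7188 dBW
EIRP = Pt_dBW + Gt - losses = 20.7188 + 34.6 - 1.4 = 53.9188 dBW

53.9188 dBW


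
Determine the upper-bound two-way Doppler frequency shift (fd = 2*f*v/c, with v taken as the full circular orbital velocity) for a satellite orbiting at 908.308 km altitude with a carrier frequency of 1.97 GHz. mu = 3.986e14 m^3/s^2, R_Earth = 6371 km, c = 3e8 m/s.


r = 7.279308e+06 m
v = sqrt(mu/r) = 7399.8616 m/s (worst-case radial velocity)
f = 1.97 GHz = 1.97e+09 Hz
fd = 2*f*v/c = 2*1.97e+09*7399.8616/3.0e+08
fd = 97184.8495 Hz

97184.8495 Hz


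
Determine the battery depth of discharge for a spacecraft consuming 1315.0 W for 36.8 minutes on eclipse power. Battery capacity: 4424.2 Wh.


E_used = P * t / 60 = 1315.0 * 36.8 / 60 = 806.5333 Wh
DOD = E_used / E_total * 100 = 806.5333 / 4424.2 * 100
DOD = 18.2300 %

18.2300 %


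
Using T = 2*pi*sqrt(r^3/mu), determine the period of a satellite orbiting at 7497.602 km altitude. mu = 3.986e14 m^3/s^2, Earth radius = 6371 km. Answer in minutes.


r = 13868.6020 km = 1.3868602e+07 m
T = 2*pi*sqrt(r^3/mu) = 2*pi*sqrt(2.6674609e+21 / 3.986e14)
T = 16253.9997 s = 270.9000 min

270.9000 minutes


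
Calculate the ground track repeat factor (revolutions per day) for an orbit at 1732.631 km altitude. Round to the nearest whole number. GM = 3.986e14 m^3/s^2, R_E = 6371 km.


r = 8.103631e+06 m
T = 2*pi*sqrt(r^3/mu) = 7259.9011 s = 120.9984 min
revs/day = 1440 / 120.9984 = 11.9010
Rounded: 12 revolutions per day

12 revolutions per day


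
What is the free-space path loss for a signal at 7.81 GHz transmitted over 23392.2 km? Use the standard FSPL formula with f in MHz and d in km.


f = 7.81 GHz = 7810.0000 MHz
d = 23392.2 km
FSPL = 32.44 + 20*log10(7810.0000) + 20*log10(23392.2)
FSPL = 32.44 + 77.8530 + 87.3814
FSPL = 197.6744 dB

197.6744 dB


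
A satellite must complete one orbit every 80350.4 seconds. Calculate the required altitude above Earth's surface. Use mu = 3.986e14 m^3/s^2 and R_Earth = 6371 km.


T = 80350.4 s
r = (mu*T^2/(4*pi^2))^(1/3) = (3.986e14 * 80350.4^2 / (4*pi^2))^(1/3)
r = 4.0245551e+07 m = 40245.5513 km
alt = r - R_E = 40245.5513 - 6371 = 33874.5513 km

33874.5513 km


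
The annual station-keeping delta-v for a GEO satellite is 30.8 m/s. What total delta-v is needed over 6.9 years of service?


dV = rate * years = 30.8 * 6.9
dV = 212.5200 m/s

212.5200 m/s
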